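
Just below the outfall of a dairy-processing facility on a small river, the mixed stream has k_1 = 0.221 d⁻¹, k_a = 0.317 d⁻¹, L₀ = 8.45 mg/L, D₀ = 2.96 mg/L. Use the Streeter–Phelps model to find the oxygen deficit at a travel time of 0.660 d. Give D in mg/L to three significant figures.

D ≈ 3.43 mg/L

k_1 L₀/(k_a−k_1) = 0.221×8.45/(0.317−0.221) = 1.867/0.09600 = 19.45 mg/L.
e^(−k_1 t) = e^(−0.221×0.6600) = 0.8643; e^(−k_a t) = e^(−0.317×0.6600) = 0.8112.
D = 19.45 × (0.8643 − 0.8112) + 2.96 × 0.8112 = 1.032 + 2.401 = 3.433 mg/L.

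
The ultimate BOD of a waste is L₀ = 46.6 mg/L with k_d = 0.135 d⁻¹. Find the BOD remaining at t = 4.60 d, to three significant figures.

L ≈ 25.0 mg/L

L_t = L₀ e^(−k_d t) = 46.6 × e^(−0.135×4.60) = 46.6 × 0.5374 = 25.04 mg/L.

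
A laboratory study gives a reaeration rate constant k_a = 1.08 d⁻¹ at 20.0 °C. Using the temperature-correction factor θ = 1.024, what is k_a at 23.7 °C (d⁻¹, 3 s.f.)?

k_a(T₂) = k_a(T₁) · θ^(T₂−T₁) = 1.08 × 1.024^(23.7−20.0)
= 1.08 × 1.024^3.70 = 1.08 × 1.092 = 1.179 d⁻¹.

k_a ≈ 1.18 d⁻¹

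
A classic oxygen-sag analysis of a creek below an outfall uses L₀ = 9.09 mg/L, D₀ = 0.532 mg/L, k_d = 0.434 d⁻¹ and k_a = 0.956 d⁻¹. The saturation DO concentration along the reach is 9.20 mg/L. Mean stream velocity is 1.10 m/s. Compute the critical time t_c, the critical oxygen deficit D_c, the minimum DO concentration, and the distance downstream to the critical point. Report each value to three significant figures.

With k_a/k_d = 2.203 and 1 − D₀(k_a−k_d)/(k_d L₀) = 0.9296,
t_c = ln(2.203 × 0.9296) / (0.956 − 0.434) = ln(2.048) / 0.5220 = 0.7167/0.5220 = 1.373 d.
L(t_c) = L₀ e^(−k_d t_c) = 9.09 × 0.5511 = 5.009 mg/L, and at the critical point k_a D_c = k_d L, so D_c = (0.434/0.956) × 5.009 = 2.274 mg/L.
Minimum DO = C_s − D_c = 9.20 − 2.274 = 6.926 mg/L.
x_c = v t_c = 1.10 m/s × 1.373 d × 86400 s/d = 130500 m ≈ 130 km.

t_c ≈ 1.37 d; D_c ≈ 2.27 mg/L; min DO ≈ 6.93 mg/L; x_c ≈ 130 km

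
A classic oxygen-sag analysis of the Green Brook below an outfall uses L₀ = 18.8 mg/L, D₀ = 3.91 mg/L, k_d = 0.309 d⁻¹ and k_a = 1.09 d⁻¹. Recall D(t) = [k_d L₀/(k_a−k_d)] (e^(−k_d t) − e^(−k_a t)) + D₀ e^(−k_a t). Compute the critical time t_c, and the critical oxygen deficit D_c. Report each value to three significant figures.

t_c ≈ 0.659 d; D_c ≈ 4.35 mg/L

With k_a/k_d = 3.528 and 1 − D₀(k_a−k_d)/(k_d L₀) = 0.4743,
t_c = ln(3.528 × 0.4743) / (1.09 − 0.309) = ln(1.673) / 0.7810 = 0.5147/0.7810 = 0.6591 d.
L(t_c) = L₀ e^(−k_d t_c) = 18.8 × 0.8157 = 15.34 mg/L, and at the critical point k_a D_c = k_d L, so D_c = (0.309/1.09) × 15.34 = 4.348 mg/L.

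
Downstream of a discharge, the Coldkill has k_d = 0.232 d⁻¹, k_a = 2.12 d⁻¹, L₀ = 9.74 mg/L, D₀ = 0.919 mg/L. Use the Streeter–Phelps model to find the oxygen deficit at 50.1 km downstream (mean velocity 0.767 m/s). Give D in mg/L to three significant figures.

D ≈ 0.948 mg/L

Travel time t = x/v = 50.1 km / (0.767 m/s) = 50100 m / 0.767 m/s = 65320 s = 0.7560 d.
k_d L₀/(k_a−k_d) = 0.232×9.74/(2.12−0.232) = 2.260/1.888 = 1.197 mg/L.
e^(−k_d t) = e^(−0.232×0.7560) = 0.8391; e^(−k_a t) = e^(−2.12×0.7560) = 0.2013.
D = 1.197 × (0.8391 − 0.2013) + 0.919 × 0.2013 = 0.7633 + 0.1850 = 0.9484 mg/L.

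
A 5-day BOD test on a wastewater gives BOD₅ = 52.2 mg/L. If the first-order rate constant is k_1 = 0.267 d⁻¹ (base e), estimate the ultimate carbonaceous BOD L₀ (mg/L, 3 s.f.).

L₀ ≈ 70.8 mg/L

BOD₅ = L₀(1 − e^(−5k_1)) ⇒ L₀ = BOD₅ / (1 − e^(−5×0.267))
= 52.2 / (1 − 0.2632) = 52.2 / 0.7368 = 70.84 mg/L.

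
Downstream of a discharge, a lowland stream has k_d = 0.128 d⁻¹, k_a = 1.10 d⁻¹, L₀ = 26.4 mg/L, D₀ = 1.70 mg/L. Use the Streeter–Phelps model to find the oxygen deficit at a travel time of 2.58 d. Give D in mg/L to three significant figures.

k_d L₀/(k_a−k_d) = 0.128×26.4/(1.10−0.128) = 3.379/0.9720 = 3.477 mg/L.
e^(−k_d t) = e^(−0.128×2.580) = 0.7188; e^(−k_a t) = e^(−1.10×2.580) = 0.05854.
D = 3.477 × (0.7188 − 0.05854) + 1.70 × 0.05854 = 2.295 + 0.09952 = 2.395 mg/L.

D ≈ 2.39 mg/L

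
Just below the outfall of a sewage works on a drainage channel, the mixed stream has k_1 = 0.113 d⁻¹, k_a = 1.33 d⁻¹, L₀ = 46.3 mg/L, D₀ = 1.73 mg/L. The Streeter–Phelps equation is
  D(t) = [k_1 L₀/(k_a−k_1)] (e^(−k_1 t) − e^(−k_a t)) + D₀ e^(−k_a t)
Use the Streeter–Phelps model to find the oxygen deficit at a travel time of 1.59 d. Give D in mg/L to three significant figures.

D ≈ 3.28 mg/L

k_1 L₀/(k_a−k_1) = 0.113×46.3/(1.33−0.113) = 5.232/1.217 = 4.299 mg/L.
e^(−k_1 t) = e^(−0.113×1.590) = 0.8355; e^(−k_a t) = e^(−1.33×1.590) = 0.1207.
D = 4.299 × (0.8355 − 0.1207) + 1.73 × 0.1207 = 3.073 + 0.2088 = 3.282 mg/L.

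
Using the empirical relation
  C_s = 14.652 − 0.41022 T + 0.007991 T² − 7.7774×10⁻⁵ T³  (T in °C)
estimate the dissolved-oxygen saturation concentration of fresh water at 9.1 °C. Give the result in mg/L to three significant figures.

C_s = 14.652 − 0.41022×9.1 + 0.007991×9.1² − 7.7774×10⁻⁵×9.1³ = 11.52 mg/L.

C_s ≈ 11.5 mg/L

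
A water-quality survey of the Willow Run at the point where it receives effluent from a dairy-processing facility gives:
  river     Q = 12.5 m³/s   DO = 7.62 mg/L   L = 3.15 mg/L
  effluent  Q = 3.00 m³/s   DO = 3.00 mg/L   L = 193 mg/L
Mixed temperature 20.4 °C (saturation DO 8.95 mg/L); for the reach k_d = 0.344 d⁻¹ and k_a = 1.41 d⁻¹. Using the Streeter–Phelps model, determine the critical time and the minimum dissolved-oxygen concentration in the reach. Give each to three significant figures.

t_c ≈ 1.15 d; minimum DO ≈ 2.39 mg/L

Mixed DO = (12.5×7.62 + 3.00×3.00)/(12.5+3.00) = 104.2/15.50 = 6.726 mg/L.
Mixed L₀ = (12.5×3.15 + 3.00×193)/(15.50) = 618.4/15.50 = 39.90 mg/L.
Initial deficit D₀ = C_s − DO₀ = 8.95 − 6.726 = 2.224 mg/L.
t_c = (1/1.066) ln[(1.41/0.344)(1 − 2.224×1.066/(0.344×39.90))] = 0.9381 × ln(3.391) = 1.145 d.
D_c = (0.344/1.41) × 39.90 × e^(−0.344×1.145) = 0.2440 × 39.90 × 0.6743 = 6.563 mg/L.
Minimum DO = 8.95 − 6.563 = 2.387 mg/L.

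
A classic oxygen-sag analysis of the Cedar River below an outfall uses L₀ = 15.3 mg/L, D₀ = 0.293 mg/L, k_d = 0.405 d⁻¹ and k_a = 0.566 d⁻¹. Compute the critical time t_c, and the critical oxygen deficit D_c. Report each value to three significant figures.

At the critical point dD/dt = 0, so k_d L₀ e^(−k_d t) = k_a D. Substituting D(t) from the Streeter–Phelps equation and solving for t gives
t_c = ln[(k_a/k_d)(1 − D₀(k_a−k_d)/(k_d L₀))] / (k_a−k_d).
Here k_a−k_d = 0.1610 d⁻¹ and 1 − D₀(k_a−k_d)/(k_d L₀) = 1 − 0.293×0.1610/(0.405×15.3) = 0.9924, so
t_c = ln(1.398 × 0.9924) / 0.1610 = 0.3271 / 0.1610 = 2.031 d.
L(t_c) = L₀ e^(−k_d t_c) = 15.3 × 0.4392 = 6.720 mg/L, and at the critical point k_a D_c = k_d L, so D_c = (0.405/0.566) × 6.720 = 4.809 mg/L.

t_c ≈ 2.03 d; D_c ≈ 4.81 mg/L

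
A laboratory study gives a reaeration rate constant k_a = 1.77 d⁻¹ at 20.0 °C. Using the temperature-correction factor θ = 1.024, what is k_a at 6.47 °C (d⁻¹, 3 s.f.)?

k_a ≈ 1.28 d⁻¹

k_a(T₂) = k_a(T₁) · θ^(T₂−T₁) = 1.77 × 1.024^(6.47−20.0)
= 1.77 × 1.024^-13.5 = 1.77 × 0.7255 = 1.284 d⁻¹.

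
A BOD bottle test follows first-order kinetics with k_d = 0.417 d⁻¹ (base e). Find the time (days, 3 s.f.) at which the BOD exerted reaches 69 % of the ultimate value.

t ≈ 2.81 d

y/L₀ = 1 − e^(−k_d t) = 0.69 ⇒ e^(−k_d t) = 0.310
t = −ln(0.310) / 0.417 = 1.171 / 0.417 = 2.809 d.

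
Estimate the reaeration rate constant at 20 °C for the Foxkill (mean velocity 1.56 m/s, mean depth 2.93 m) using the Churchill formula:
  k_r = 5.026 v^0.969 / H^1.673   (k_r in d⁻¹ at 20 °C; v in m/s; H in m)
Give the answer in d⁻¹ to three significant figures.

k_r ≈ 1.28 d⁻¹

k_r = 5.026 × 1.56^0.969 / 2.93^1.673 = 5.026 × 1.539 / 6.040 = 1.280 d⁻¹.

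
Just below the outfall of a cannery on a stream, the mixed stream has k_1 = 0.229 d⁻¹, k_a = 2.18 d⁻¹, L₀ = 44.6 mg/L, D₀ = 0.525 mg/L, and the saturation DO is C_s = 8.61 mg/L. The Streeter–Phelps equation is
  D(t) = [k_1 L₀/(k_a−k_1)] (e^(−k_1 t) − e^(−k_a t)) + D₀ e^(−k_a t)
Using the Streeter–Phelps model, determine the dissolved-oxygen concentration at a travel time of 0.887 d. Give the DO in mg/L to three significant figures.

k_1 L₀/(k_a−k_1) = 0.229×44.6/(2.18−0.229) = 10.21/1.951 = 5.235 mg/L.
e^(−k_1 t) = e^(−0.229×0.8870) = 0.8162; e^(−k_a t) = e^(−2.18×0.8870) = 0.1446.
D = 5.235 × (0.8162 − 0.1446) + 0.525 × 0.1446 = 3.516 + 0.07592 = 3.592 mg/L.
DO = C_s − D = 8.61 − 3.592 = 5.018 mg/L.

DO ≈ 5.02 mg/L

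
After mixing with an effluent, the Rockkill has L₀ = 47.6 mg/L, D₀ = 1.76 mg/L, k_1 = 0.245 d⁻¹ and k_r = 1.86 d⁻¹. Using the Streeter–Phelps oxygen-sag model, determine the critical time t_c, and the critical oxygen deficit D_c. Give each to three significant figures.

With k_r/k_1 = 7.592 and 1 − D₀(k_r−k_1)/(k_1 L₀) = 0.7563,
t_c = ln(7.592 × 0.7563) / (1.86 − 0.245) = ln(5.741) / 1.615 = 1.748/1.615 = 1.082 d.
D_c = (k_1/k_r) L₀ e^(−k_1 t_c) = (0.245/1.86) × 47.6 × e^(−0.245×1.082) = 0.1317 × 47.6 × 0.7671 = 4.810 mg/L.

t_c ≈ 1.08 d; D_c ≈ 4.81 mg/L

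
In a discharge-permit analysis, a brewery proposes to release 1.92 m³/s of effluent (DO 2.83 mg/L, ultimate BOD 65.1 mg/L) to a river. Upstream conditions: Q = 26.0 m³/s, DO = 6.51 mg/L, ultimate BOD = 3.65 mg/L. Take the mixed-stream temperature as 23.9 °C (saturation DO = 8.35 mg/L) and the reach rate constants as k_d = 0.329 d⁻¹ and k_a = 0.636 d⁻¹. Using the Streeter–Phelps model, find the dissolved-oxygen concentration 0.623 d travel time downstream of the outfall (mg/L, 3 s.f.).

Mixed DO = (26.0×6.51 + 1.92×2.83)/(26.0+1.92) = 174.7/27.92 = 6.257 mg/L.
Mixed L₀ = (26.0×3.65 + 1.92×65.1)/(27.92) = 219.9/27.92 = 7.876 mg/L.
Initial deficit D₀ = C_s − DO₀ = 8.35 − 6.257 = 2.093 mg/L.
D(0.623) = [0.329×7.876/(0.636−0.329)](e^(−0.329×0.623) − e^(−0.636×0.623)) + 2.093 e^(−0.636×0.623)
= 8.440 × (0.8147 − 0.6729) + 2.093 × 0.6729 = 2.605 mg/L.
DO = 8.35 − 2.605 = 5.745 mg/L.

DO ≈ 5.74 mg/L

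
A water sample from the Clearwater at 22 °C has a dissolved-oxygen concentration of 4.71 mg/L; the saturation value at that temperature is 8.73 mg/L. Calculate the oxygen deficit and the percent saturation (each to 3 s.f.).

D ≈ 4.02 mg/L; 54.0 % saturation

D = C_s − C = 8.73 − 4.71 = 4.02 mg/L.
% saturation = 4.71/8.73 × 100 = 54.0 %.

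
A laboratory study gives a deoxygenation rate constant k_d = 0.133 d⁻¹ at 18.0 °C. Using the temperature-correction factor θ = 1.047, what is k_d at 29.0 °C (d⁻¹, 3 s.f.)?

k_d ≈ 0.220 d⁻¹

k_d(T₂) = k_d(T₁) · θ^(T₂−T₁) = 0.133 × 1.047^(29.0−18.0)
= 0.133 × 1.047^11.0 = 0.133 × 1.657 = 0.2204 d⁻¹.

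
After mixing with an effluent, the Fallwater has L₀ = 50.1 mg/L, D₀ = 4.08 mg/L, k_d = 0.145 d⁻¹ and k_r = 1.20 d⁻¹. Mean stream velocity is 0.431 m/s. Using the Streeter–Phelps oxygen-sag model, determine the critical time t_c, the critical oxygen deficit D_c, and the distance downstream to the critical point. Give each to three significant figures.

t_c = [1/(k_r−k_d)] ln[(k_r/k_d)(1 − D₀(k_r−k_d)/(k_d L₀))]
= [1/(1.20−0.145)] ln[(1.20/0.145)(1 − 4.08×1.055/(0.145×50.1))]
= (1/1.055) ln[8.276 × 0.4075] = 0.9479 × ln(3.372) = 0.9479 × 1.216 = 1.152 d.
D_c = (k_d/k_r) L₀ e^(−k_d t_c) = (0.145/1.20) × 50.1 × e^(−0.145×1.152) = 0.1208 × 50.1 × 0.8461 = 5.122 mg/L.
x_c = v t_c = 0.431 m/s × 1.152 d × 86400 s/d = 42910 m ≈ 42.9 km.

t_c ≈ 1.15 d; D_c ≈ 5.12 mg/L; x_c ≈ 42.9 km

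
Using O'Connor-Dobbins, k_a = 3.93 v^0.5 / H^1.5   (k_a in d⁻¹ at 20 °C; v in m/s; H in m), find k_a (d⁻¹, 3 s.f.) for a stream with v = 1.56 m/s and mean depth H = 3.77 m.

k_a ≈ 0.671 d⁻¹

k_a = 3.93 × 1.56^0.5 / 3.77^1.5 = 3.93 × 1.249 / 7.320 = 0.6706 d⁻¹.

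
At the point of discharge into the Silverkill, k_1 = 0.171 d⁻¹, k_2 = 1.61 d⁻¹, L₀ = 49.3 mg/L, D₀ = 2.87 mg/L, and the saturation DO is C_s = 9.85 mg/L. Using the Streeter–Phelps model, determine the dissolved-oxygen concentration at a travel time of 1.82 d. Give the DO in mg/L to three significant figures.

k_1 L₀/(k_2−k_1) = 0.171×49.3/(1.61−0.171) = 8.430/1.439 = 5.858 mg/L.
e^(−k_1 t) = e^(−0.171×1.820) = 0.7326; e^(−k_2 t) = e^(−1.61×1.820) = 0.05339.
D = 5.858 × (0.7326 − 0.05339) + 2.87 × 0.05339 = 3.979 + 0.1532 = 4.132 mg/L.
DO = C_s − D = 9.85 − 4.132 = 5.718 mg/L.

DO ≈ 5.72 mg/L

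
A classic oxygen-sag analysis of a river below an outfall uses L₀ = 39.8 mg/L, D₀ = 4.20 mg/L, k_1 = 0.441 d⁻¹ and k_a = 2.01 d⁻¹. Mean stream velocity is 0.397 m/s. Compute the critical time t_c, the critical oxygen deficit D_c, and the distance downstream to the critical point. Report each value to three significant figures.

With k_a/k_1 = 4.558 and 1 − D₀(k_a−k_1)/(k_1 L₀) = 0.6246,
t_c = ln(4.558 × 0.6246) / (2.01 − 0.441) = ln(2.847) / 1.569 = 1.046/1.569 = 0.6667 d.
D_c = (k_1/k_a) L₀ e^(−k_1 t_c) = (0.441/2.01) × 39.8 × e^(−0.441×0.6667) = 0.2194 × 39.8 × 0.7453 = 6.508 mg/L.
x_c = v t_c = 0.397 m/s × 0.6667 d × 86400 s/d = 22870 m ≈ 22.9 km.

t_c ≈ 0.667 d; D_c ≈ 6.51 mg/L; x_c ≈ 22.9 km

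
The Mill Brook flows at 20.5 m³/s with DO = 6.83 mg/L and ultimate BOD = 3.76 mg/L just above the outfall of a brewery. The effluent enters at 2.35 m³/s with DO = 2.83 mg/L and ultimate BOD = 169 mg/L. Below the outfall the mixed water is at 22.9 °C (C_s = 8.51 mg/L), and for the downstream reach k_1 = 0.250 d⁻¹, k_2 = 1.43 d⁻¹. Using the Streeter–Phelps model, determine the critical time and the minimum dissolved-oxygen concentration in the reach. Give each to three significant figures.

t_c ≈ 0.931 d; minimum DO ≈ 5.63 mg/L

Mixed DO = (20.5×6.83 + 2.35×2.83)/(20.5+2.35) = 146.7/22.85 = 6.419 mg/L.
Mixed L₀ = (20.5×3.76 + 2.35×169)/(22.85) = 474.2/22.85 = 20.75 mg/L.
Initial deficit D₀ = C_s − DO₀ = 8.51 − 6.419 = 2.091 mg/L.
t_c = (1/1.180) ln[(1.43/0.250)(1 − 2.091×1.180/(0.250×20.75))] = 0.8475 × ln(2.999) = 0.9309 d.
D_c = (0.250/1.43) × 20.75 × e^(−0.250×0.9309) = 0.1748 × 20.75 × 0.7924 = 2.875 mg/L.
Minimum DO = 8.51 − 2.875 = 5.635 mg/L.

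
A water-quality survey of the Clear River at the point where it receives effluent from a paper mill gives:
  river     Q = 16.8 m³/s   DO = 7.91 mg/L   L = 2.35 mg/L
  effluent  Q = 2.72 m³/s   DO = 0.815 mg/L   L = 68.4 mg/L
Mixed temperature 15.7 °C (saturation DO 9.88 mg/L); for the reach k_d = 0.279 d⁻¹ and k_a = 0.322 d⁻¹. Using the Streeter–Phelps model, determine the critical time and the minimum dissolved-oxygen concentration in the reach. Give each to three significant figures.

t_c ≈ 2.40 d; minimum DO ≈ 4.75 mg/L

Mixed DO = (16.8×7.91 + 2.72×0.815)/(16.8+2.72) = 135.1/19.52 = 6.921 mg/L.
Mixed L₀ = (16.8×2.35 + 2.72×68.4)/(19.52) = 225.5/19.52 = 11.55 mg/L.
Initial deficit D₀ = C_s − DO₀ = 9.88 − 6.921 = 2.959 mg/L.
t_c = (1/0.04300) ln[(0.322/0.279)(1 − 2.959×0.04300/(0.279×11.55))] = 23.26 × ln(1.109) = 2.397 d.
D_c = (0.279/0.322) × 11.55 × e^(−0.279×2.397) = 0.8665 × 11.55 × 0.5123 = 5.129 mg/L.
Minimum DO = 9.88 − 5.129 = 4.751 mg/L.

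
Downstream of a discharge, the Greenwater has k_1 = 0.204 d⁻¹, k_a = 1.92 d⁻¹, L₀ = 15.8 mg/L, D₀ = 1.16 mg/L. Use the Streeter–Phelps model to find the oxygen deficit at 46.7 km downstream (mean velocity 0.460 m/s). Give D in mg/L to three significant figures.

Travel time t = x/v = 46.7 km / (0.460 m/s) = 46700 m / 0.460 m/s = 101500 s = 1.175 d.
k_1 L₀/(k_a−k_1) = 0.204×15.8/(1.92−0.204) = 3.223/1.716 = 1.878 mg/L.
e^(−k_1 t) = e^(−0.204×1.175) = 0.7869; e^(−k_a t) = e^(−1.92×1.175) = 0.1048.
D = 1.878 × (0.7869 − 0.1048) + 1.16 × 0.1048 = 1.281 + 0.1215 = 1.403 mg/L.

D ≈ 1.40 mg/L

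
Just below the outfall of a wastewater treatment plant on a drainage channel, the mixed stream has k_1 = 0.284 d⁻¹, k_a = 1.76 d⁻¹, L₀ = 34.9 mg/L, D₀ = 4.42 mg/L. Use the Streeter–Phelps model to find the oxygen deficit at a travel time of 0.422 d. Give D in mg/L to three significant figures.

k_1 L₀/(k_a−k_1) = 0.284×34.9/(1.76−0.284) = 9.912/1.476 = 6.715 mg/L.
e^(−k_1 t) = e^(−0.284×0.4220) = 0.8871; e^(−k_a t) = e^(−1.76×0.4220) = 0.4758.
D = 6.715 × (0.8871 − 0.4758) + 4.42 × 0.4758 = 2.762 + 2.103 = 4.865 mg/L.

D ≈ 4.86 mg/L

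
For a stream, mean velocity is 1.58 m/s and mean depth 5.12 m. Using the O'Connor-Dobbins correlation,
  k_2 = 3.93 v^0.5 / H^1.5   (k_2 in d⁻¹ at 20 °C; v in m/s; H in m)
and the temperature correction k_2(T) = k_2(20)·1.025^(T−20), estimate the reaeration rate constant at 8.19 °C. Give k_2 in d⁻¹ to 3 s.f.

k_2(20) = 3.93 × 1.58^0.5 / 5.12^1.5 = 3.93 × 1.257 / 11.59 = 0.4264 d⁻¹.
k_2(8.19) = 0.4264 × 1.025^(8.19−20) = 0.4264 × 0.7471 = 0.3185 d⁻¹.

k_2 ≈ 0.319 d⁻¹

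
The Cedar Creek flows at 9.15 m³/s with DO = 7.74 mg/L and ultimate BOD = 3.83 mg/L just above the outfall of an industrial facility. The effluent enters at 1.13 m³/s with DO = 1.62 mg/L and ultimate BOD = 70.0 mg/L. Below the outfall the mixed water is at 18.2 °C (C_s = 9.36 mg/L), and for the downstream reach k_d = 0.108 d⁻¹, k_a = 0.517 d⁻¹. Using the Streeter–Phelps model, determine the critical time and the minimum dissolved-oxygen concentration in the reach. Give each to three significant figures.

t_c ≈ 0.105 d; minimum DO ≈ 7.07 mg/L

Mixed DO = (9.15×7.74 + 1.13×1.62)/(9.15+1.13) = 72.65/10.28 = 7.067 mg/L.
Mixed L₀ = (9.15×3.83 + 1.13×70.0)/(10.28) = 114.1/10.28 = 11.10 mg/L.
Initial deficit D₀ = C_s − DO₀ = 9.36 − 7.067 = 2.293 mg/L.
t_c = (1/0.4090) ln[(0.517/0.108)(1 − 2.293×0.4090/(0.108×11.10))] = 2.445 × ln(1.044) = 0.1046 d.
D_c = (0.108/0.517) × 11.10 × e^(−0.108×0.1046) = 0.2089 × 11.10 × 0.9888 = 2.293 mg/L.
Minimum DO = 9.36 − 2.293 = 7.067 mg/L.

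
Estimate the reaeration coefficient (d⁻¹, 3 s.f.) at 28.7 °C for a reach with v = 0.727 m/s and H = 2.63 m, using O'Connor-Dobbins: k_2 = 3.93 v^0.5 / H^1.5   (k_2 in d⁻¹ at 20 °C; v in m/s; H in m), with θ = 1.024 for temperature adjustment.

k_2 ≈ 0.966 d⁻¹

k_2(20) = 3.93 × 0.727^0.5 / 2.63^1.5 = 3.93 × 0.8526 / 4.265 = 0.7856 d⁻¹.
k_2(28.7) = 0.7856 × 1.024^(28.7−20) = 0.7856 × 1.229 = 0.9657 d⁻¹.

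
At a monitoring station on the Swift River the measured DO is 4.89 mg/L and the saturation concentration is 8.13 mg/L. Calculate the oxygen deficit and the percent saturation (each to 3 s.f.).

D ≈ 3.24 mg/L; 60.1 % saturation

D = C_s − C = 8.13 − 4.89 = 3.24 mg/L.
% saturation = 4.89/8.13 × 100 = 60.1 %.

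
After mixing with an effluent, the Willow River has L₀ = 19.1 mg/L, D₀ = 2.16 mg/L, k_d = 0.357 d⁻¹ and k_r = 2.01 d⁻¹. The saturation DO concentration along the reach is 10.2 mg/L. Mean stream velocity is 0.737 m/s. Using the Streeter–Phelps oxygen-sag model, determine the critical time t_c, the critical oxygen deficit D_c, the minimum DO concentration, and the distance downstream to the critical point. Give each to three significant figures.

At the critical point dD/dt = 0, so k_d L₀ e^(−k_d t) = k_r D. Substituting D(t) from the Streeter–Phelps equation and solving for t gives
t_c = ln[(k_r/k_d)(1 − D₀(k_r−k_d)/(k_d L₀))] / (k_r−k_d).
Here k_r−k_d = 1.653 d⁻¹ and 1 − D₀(k_r−k_d)/(k_d L₀) = 1 − 2.16×1.653/(0.357×19.1) = 0.4764, so
t_c = ln(5.630 × 0.4764) / 1.653 = 0.9866 / 1.653 = 0.5968 d.
L(t_c) = L₀ e^(−k_d t_c) = 19.1 × 0.8081 = 15.43 mg/L, and at the critical point k_r D_c = k_d L, so D_c = (0.357/2.01) × 15.43 = 2.741 mg/L.
Minimum DO = C_s − D_c = 10.2 − 2.741 = 7.459 mg/L.
x_c = v t_c = 0.737 m/s × 0.5968 d × 86400 s/d = 38010 m ≈ 38.0 km.

t_c ≈ 0.597 d; D_c ≈ 2.74 mg/L; min DO ≈ 7.46 mg/L; x_c ≈ 38.0 km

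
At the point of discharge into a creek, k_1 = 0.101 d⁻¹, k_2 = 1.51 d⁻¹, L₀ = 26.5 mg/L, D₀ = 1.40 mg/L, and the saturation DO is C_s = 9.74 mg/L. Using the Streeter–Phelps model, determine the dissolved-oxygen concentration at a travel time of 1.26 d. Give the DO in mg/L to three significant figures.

k_1 L₀/(k_2−k_1) = 0.101×26.5/(1.51−0.101) = 2.677/1.409 = 1.900 mg/L.
e^(−k_1 t) = e^(−0.101×1.260) = 0.8805; e^(−k_2 t) = e^(−1.51×1.260) = 0.1492.
D = 1.900 × (0.8805 − 0.1492) + 1.40 × 0.1492 = 1.389 + 0.2089 = 1.598 mg/L.
DO = C_s − D = 9.74 − 1.598 = 8.142 mg/L.

DO ≈ 8.14 mg/L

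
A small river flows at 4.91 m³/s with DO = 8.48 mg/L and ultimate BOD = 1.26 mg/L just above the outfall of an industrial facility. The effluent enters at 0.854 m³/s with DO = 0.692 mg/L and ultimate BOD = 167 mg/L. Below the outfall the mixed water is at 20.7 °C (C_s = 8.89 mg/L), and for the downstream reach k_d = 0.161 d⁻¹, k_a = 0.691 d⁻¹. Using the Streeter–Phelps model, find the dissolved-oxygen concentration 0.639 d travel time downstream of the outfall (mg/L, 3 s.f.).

Mixed DO = (4.91×8.48 + 0.854×0.692)/(4.91+0.854) = 42.23/5.764 = 7.326 mg/L.
Mixed L₀ = (4.91×1.26 + 0.854×167)/(5.764) = 148.8/5.764 = 25.82 mg/L.
Initial deficit D₀ = C_s − DO₀ = 8.89 − 7.326 = 1.564 mg/L.
D(0.639) = [0.161×25.82/(0.691−0.161)](e^(−0.161×0.639) − e^(−0.691×0.639)) + 1.564 e^(−0.691×0.639)
= 7.842 × (0.9022 − 0.6430) + 1.564 × 0.6430 = 3.038 mg/L.
DO = 8.89 − 3.038 = 5.852 mg/L.

DO ≈ 5.85 mg/L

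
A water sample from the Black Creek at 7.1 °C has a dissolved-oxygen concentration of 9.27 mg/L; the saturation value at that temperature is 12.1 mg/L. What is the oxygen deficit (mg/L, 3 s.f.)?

D ≈ 2.83 mg/L

D = C_s − C = 12.1 − 9.27 = 2.83 mg/L.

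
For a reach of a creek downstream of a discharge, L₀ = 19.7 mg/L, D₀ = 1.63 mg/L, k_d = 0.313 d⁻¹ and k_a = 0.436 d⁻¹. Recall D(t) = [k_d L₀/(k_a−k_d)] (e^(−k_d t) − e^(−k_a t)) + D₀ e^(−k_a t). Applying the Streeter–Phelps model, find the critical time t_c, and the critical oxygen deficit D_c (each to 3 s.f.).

t_c ≈ 2.43 d; D_c ≈ 6.62 mg/L

With k_a/k_d = 1.393 and 1 − D₀(k_a−k_d)/(k_d L₀) = 0.9675,
t_c = ln(1.393 × 0.9675) / (0.436 − 0.313) = ln(1.348) / 0.1230 = 0.2984/0.1230 = 2.426 d.
L(t_c) = L₀ e^(−k_d t_c) = 19.7 × 0.4680 = 9.219 mg/L, and at the critical point k_a D_c = k_d L, so D_c = (0.313/0.436) × 9.219 = 6.619 mg/L.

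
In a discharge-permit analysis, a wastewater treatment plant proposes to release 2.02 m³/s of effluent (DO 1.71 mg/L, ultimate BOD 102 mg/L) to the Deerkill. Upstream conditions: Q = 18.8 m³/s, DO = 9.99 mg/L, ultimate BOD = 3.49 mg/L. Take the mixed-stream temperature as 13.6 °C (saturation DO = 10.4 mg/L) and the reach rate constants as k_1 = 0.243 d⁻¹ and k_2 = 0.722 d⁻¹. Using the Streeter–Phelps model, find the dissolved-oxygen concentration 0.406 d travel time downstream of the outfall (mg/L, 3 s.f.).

DO ≈ 8.44 mg/L

Mixed DO = (18.8×9.99 + 2.02×1.71)/(18.8+2.02) = 191.3/20.82 = 9.187 mg/L.
Mixed L₀ = (18.8×3.49 + 2.02×102)/(20.82) = 271.7/20.82 = 13.05 mg/L.
Initial deficit D₀ = C_s − DO₀ = 10.4 − 9.187 = 1.213 mg/L.
D(0.406) = [0.243×13.05/(0.722−0.243)](e^(−0.243×0.406) − e^(−0.722×0.406)) + 1.213 e^(−0.722×0.406)
= 6.619 × (0.9061 − 0.7459) + 1.213 × 0.7459 = 1.965 mg/L.
DO = 10.4 − 1.965 = 8.435 mg/L.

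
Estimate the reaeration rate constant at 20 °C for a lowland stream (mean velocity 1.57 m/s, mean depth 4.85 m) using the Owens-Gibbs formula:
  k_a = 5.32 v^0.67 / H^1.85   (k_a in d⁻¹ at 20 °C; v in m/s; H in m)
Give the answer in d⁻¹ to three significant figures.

k_a = 5.32 × 1.57^0.67 / 4.85^1.85 = 5.32 × 1.353 / 18.56 = 0.3877 d⁻¹.

k_a ≈ 0.388 d⁻¹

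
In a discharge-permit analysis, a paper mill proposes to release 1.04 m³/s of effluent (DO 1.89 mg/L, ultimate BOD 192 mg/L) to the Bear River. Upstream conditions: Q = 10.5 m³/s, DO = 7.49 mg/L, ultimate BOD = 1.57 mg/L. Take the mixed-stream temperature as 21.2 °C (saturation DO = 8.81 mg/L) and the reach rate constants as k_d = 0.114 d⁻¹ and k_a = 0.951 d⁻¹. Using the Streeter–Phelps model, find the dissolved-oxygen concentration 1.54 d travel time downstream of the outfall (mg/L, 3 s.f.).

DO ≈ 6.84 mg/L

Mixed DO = (10.5×7.49 + 1.04×1.89)/(10.5+1.04) = 80.61/11.54 = 6.985 mg/L.
Mixed L₀ = (10.5×1.57 + 1.04×192)/(11.54) = 216.2/11.54 = 18.73 mg/L.
Initial deficit D₀ = C_s − DO₀ = 8.81 − 6.985 = 1.825 mg/L.
D(1.54) = [0.114×18.73/(0.951−0.114)](e^(−0.114×1.54) − e^(−0.951×1.54)) + 1.825 e^(−0.951×1.54)
= 2.551 × (0.8390 − 0.2312) + 1.825 × 0.2312 = 1.973 mg/L.
DO = 8.81 − 1.973 = 6.837 mg/L.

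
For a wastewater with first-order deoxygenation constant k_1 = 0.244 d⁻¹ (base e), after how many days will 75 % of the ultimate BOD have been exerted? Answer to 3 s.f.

t ≈ 5.68 d

y/L₀ = 1 − e^(−k_1 t) = 0.75 ⇒ e^(−k_1 t) = 0.250
t = −ln(0.250) / 0.244 = 1.386 / 0.244 = 5.682 d.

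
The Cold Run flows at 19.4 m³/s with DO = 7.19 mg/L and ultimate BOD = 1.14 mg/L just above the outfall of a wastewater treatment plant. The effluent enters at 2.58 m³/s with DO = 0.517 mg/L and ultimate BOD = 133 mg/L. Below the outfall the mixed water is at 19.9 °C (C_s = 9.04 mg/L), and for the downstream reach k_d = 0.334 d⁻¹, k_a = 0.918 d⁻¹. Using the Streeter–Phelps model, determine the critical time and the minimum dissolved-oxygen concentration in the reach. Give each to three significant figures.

t_c ≈ 1.18 d; minimum DO ≈ 4.96 mg/L

Mixed DO = (19.4×7.19 + 2.58×0.517)/(19.4+2.58) = 140.8/21.98 = 6.407 mg/L.
Mixed L₀ = (19.4×1.14 + 2.58×133)/(21.98) = 365.3/21.98 = 16.62 mg/L.
Initial deficit D₀ = C_s − DO₀ = 9.04 − 6.407 = 2.633 mg/L.
t_c = (1/0.5840) ln[(0.918/0.334)(1 − 2.633×0.5840/(0.334×16.62))] = 1.712 × ln(1.987) = 1.176 d.
D_c = (0.334/0.918) × 16.62 × e^(−0.334×1.176) = 0.3638 × 16.62 × 0.6752 = 4.083 mg/L.
Minimum DO = 9.04 − 4.083 = 4.957 mg/L.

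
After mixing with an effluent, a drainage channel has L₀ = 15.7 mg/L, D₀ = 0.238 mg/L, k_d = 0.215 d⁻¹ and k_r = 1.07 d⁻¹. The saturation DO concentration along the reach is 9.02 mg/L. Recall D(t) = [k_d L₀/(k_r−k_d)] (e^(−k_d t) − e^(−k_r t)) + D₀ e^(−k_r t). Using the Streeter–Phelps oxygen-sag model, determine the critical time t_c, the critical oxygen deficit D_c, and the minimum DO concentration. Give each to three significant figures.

t_c = [1/(k_r−k_d)] ln[(k_r/k_d)(1 − D₀(k_r−k_d)/(k_d L₀))]
= [1/(1.07−0.215)] ln[(1.07/0.215)(1 − 0.238×0.8550/(0.215×15.7))]
= (1/0.8550) ln[4.977 × 0.9397] = 1.170 × ln(4.677) = 1.170 × 1.543 = 1.804 d.
D_c = (k_d/k_r) L₀ e^(−k_d t_c) = (0.215/1.07) × 15.7 × e^(−0.215×1.804) = 0.2009 × 15.7 × 0.6785 = 2.140 mg/L.
Minimum DO = C_s − D_c = 9.02 − 2.140 = 6.880 mg/L.

t_c ≈ 1.80 d; D_c ≈ 2.14 mg/L; min DO ≈ 6.88 mg/L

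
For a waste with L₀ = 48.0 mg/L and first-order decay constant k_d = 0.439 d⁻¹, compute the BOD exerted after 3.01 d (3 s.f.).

y_t = L₀(1 − e^(−k_d t)) = 48.0 × (1 − e^(−0.439×3.01))
= 48.0 × (1 − 0.2668) = 48.0 × 0.7332 = 35.20 mg/L.

y ≈ 35.2 mg/L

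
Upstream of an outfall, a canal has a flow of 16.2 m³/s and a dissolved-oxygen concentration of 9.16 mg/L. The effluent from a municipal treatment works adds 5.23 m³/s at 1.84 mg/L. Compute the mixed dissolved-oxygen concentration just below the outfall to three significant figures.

7.37 mg/L

Flow-weighted mixing: C = (Q_r C_r + Q_w C_w)/(Q_r + Q_w)
= (16.2×9.16 + 5.23×1.84)/(16.2 + 5.23) = 158.0/21.43 = 7.374 mg/L.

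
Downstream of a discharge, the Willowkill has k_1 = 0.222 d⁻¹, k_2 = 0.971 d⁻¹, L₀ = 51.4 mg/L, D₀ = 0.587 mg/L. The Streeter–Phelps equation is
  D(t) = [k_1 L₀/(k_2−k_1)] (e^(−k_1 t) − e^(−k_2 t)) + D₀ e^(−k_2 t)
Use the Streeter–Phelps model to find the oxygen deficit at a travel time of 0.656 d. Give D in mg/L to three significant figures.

k_1 L₀/(k_2−k_1) = 0.222×51.4/(0.971−0.222) = 11.41/0.7490 = 15.23 mg/L.
e^(−k_1 t) = e^(−0.222×0.6560) = 0.8645; e^(−k_2 t) = e^(−0.971×0.6560) = 0.5289.
D = 15.23 × (0.8645 − 0.5289) + 0.587 × 0.5289 = 5.113 + 0.3105 = 5.423 mg/L.

D ≈ 5.42 mg/L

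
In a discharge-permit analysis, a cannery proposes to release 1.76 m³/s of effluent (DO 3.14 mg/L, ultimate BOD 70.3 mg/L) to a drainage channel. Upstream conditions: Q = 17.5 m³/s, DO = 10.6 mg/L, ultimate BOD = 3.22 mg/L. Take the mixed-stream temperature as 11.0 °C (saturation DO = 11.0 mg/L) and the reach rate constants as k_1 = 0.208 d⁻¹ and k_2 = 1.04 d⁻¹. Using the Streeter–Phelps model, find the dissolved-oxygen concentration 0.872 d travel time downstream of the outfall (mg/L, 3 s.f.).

DO ≈ 9.56 mg/L

Mixed DO = (17.5×10.6 + 1.76×3.14)/(17.5+1.76) = 191.0/19.26 = 9.918 mg/L.
Mixed L₀ = (17.5×3.22 + 1.76×70.3)/(19.26) = 180.1/19.26 = 9.350 mg/L.
Initial deficit D₀ = C_s − DO₀ = 11.0 − 9.918 = 1.082 mg/L.
D(0.872) = [0.208×9.350/(1.04−0.208)](e^(−0.208×0.872) − e^(−1.04×0.872)) + 1.082 e^(−1.04×0.872)
= 2.337 × (0.8341 − 0.4038) + 1.082 × 0.4038 = 1.443 mg/L.
DO = 11.0 − 1.443 = 9.557 mg/L.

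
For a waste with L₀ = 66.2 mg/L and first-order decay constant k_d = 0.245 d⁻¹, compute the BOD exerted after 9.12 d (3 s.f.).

y_t = L₀(1 − e^(−k_d t)) = 66.2 × (1 − e^(−0.245×9.12))
= 66.2 × (1 − 0.1071) = 66.2 × 0.8929 = 59.11 mg/L.

y ≈ 59.1 mg/L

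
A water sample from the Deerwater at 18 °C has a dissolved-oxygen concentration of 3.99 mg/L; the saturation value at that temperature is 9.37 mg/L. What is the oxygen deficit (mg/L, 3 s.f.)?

D = C_s − C = 9.37 − 3.99 = 5.38 mg/L.

D ≈ 5.38 mg/L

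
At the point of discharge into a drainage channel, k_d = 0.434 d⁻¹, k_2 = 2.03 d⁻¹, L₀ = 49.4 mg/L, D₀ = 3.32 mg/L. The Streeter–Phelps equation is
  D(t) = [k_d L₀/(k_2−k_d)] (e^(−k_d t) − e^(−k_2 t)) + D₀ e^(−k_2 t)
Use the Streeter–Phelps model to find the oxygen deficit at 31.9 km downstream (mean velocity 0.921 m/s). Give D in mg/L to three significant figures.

Travel time t = x/v = 31.9 km / (0.921 m/s) = 31900 m / 0.921 m/s = 34640 s = 0.4009 d.
k_d L₀/(k_2−k_d) = 0.434×49.4/(2.03−0.434) = 21.44/1.596 = 13.43 mg/L.
e^(−k_d t) = e^(−0.434×0.4009) = 0.8403; e^(−k_2 t) = e^(−2.03×0.4009) = 0.4432.
D = 13.43 × (0.8403 − 0.4432) + 3.32 × 0.4432 = 5.335 + 1.471 = 6.806 mg/L.

D ≈ 6.81 mg/L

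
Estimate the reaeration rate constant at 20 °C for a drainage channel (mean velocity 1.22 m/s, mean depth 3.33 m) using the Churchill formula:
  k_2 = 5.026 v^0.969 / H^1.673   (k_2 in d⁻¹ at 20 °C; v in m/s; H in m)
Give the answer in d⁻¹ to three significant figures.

k_2 ≈ 0.814 d⁻¹

k_2 = 5.026 × 1.22^0.969 / 3.33^1.673 = 5.026 × 1.213 / 7.483 = 0.8144 d⁻¹.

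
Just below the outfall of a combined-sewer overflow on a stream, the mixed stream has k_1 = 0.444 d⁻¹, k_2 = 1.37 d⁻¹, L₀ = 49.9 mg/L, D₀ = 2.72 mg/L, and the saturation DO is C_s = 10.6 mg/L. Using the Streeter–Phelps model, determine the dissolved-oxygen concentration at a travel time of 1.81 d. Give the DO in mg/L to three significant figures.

k_1 L₀/(k_2−k_1) = 0.444×49.9/(1.37−0.444) = 22.16/0.9260 = 23.93 mg/L.
e^(−k_1 t) = e^(−0.444×1.810) = 0.4477; e^(−k_2 t) = e^(−1.37×1.810) = 0.08377.
D = 23.93 × (0.4477 − 0.08377) + 2.72 × 0.08377 = 8.707 + 0.2278 = 8.935 mg/L.
DO = C_s − D = 10.6 − 8.935 = 1.665 mg/L.

DO ≈ 1.66 mg/L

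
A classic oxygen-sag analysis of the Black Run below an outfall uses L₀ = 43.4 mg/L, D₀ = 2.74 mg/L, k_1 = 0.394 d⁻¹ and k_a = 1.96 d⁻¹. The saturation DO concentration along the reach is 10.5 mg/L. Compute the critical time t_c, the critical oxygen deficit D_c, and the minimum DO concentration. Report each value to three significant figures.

t_c ≈ 0.840 d; D_c ≈ 6.27 mg/L; min DO ≈ 4.23 mg/L

With k_a/k_1 = 4.975 and 1 − D₀(k_a−k_1)/(k_1 L₀) = 0.7491,
t_c = ln(4.975 × 0.7491) / (1.96 − 0.394) = ln(3.726) / 1.566 = 1.315/1.566 = 0.8400 d.
D_c = (k_1/k_a) L₀ e^(−k_1 t_c) = (0.394/1.96) × 43.4 × e^(−0.394×0.8400) = 0.2010 × 43.4 × 0.7182 = 6.266 mg/L.
Minimum DO = C_s − D_c = 10.5 − 6.266 = 4.234 mg/L.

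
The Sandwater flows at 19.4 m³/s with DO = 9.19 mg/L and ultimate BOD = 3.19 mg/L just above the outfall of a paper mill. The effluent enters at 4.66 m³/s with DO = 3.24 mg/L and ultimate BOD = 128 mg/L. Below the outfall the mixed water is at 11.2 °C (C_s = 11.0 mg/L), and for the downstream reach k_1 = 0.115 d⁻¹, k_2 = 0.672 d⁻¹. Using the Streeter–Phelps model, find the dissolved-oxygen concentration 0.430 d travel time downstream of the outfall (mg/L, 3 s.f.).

Mixed DO = (19.4×9.19 + 4.66×3.24)/(19.4+4.66) = 193.4/24.06 = 8.038 mg/L.
Mixed L₀ = (19.4×3.19 + 4.66×128)/(24.06) = 658.4/24.06 = 27.36 mg/L.
Initial deficit D₀ = C_s − DO₀ = 11.0 − 8.038 = 2.962 mg/L.
D(0.430) = [0.115×27.36/(0.672−0.115)](e^(−0.115×0.430) − e^(−0.672×0.430)) + 2.962 e^(−0.672×0.430)
= 5.650 × (0.9518 − 0.7490) + 2.962 × 0.7490 = 3.364 mg/L.
DO = 11.0 − 3.364 = 7.636 mg/L.

DO ≈ 7.64 mg/L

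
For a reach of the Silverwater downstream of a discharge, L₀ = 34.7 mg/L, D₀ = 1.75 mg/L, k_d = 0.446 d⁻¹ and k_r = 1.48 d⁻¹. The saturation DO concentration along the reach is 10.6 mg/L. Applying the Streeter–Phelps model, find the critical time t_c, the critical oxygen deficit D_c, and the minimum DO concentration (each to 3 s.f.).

t_c ≈ 1.04 d; D_c ≈ 6.58 mg/L; min DO ≈ 4.02 mg/L

At the critical point dD/dt = 0, so k_d L₀ e^(−k_d t) = k_r D. Substituting D(t) from the Streeter–Phelps equation and solving for t gives
t_c = ln[(k_r/k_d)(1 − D₀(k_r−k_d)/(k_d L₀))] / (k_r−k_d).
Here k_r−k_d = 1.034 d⁻¹ and 1 − D₀(k_r−k_d)/(k_d L₀) = 1 − 1.75×1.034/(0.446×34.7) = 0.8831, so
t_c = ln(3.318 × 0.8831) / 1.034 = 1.075 / 1.034 = 1.040 d.
D_c = (k_d/k_r) L₀ e^(−k_d t_c) = (0.446/1.48) × 34.7 × e^(−0.446×1.040) = 0.3014 × 34.7 × 0.6289 = 6.577 mg/L.
Minimum DO = C_s − D_c = 10.6 − 6.577 = 4.023 mg/L.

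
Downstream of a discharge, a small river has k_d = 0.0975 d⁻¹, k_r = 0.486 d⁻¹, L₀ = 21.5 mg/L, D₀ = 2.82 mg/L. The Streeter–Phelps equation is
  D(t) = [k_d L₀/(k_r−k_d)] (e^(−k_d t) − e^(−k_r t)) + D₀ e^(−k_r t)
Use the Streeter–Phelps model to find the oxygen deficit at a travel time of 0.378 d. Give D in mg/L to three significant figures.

D ≈ 3.06 mg/L

k_d L₀/(k_r−k_d) = 0.0975×21.5/(0.486−0.0975) = 2.096/0.3885 = 5.396 mg/L.
e^(−k_d t) = e^(−0.0975×0.3780) = 0.9638; e^(−k_r t) = e^(−0.486×0.3780) = 0.8322.
D = 5.396 × (0.9638 − 0.8322) + 2.82 × 0.8322 = 0.7103 + 2.347 = 3.057 mg/L.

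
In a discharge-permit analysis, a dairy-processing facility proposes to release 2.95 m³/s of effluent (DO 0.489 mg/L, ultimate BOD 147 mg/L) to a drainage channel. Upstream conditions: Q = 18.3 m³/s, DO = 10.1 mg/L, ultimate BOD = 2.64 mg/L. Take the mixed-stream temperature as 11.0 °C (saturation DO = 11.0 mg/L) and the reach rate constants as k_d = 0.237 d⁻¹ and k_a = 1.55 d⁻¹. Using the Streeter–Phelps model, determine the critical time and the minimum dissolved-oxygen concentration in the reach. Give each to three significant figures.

Mixed DO = (18.3×10.1 + 2.95×0.489)/(18.3+2.95) = 186.3/21.25 = 8.766 mg/L.
Mixed L₀ = (18.3×2.64 + 2.95×147)/(21.25) = 482.0/21.25 = 22.68 mg/L.
Initial deficit D₀ = C_s − DO₀ = 11.0 − 8.766 = 2.234 mg/L.
t_c = (1/1.313) ln[(1.55/0.237)(1 − 2.234×1.313/(0.237×22.68))] = 0.7616 × ln(2.971) = 0.8293 d.
D_c = (0.237/1.55) × 22.68 × e^(−0.237×0.8293) = 0.1529 × 22.68 × 0.8216 = 2.849 mg/L.
Minimum DO = 11.0 − 2.849 = 8.151 mg/L.

t_c ≈ 0.829 d; minimum DO ≈ 8.15 mg/L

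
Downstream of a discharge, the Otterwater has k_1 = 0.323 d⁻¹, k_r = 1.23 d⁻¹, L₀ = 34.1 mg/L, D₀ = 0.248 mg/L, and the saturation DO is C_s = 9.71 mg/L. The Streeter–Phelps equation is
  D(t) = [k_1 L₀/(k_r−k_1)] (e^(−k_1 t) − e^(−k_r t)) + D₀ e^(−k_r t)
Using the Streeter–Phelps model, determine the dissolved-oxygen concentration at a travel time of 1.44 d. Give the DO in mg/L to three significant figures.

DO ≈ 4.11 mg/L

k_1 L₀/(k_r−k_1) = 0.323×34.1/(1.23−0.323) = 11.01/0.9070 = 12.14 mg/L.
e^(−k_1 t) = e^(−0.323×1.440) = 0.6281; e^(−k_r t) = e^(−1.23×1.440) = 0.1701.
D = 12.14 × (0.6281 − 0.1701) + 0.248 × 0.1701 = 5.561 + 0.04219 = 5.603 mg/L.
DO = C_s − D = 9.71 − 5.603 = 4.107 mg/L.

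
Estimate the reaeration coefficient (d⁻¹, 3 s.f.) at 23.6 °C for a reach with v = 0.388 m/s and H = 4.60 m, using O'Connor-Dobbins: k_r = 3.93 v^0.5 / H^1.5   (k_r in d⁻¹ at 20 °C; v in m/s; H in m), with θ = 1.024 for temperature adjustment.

k_r(20) = 3.93 × 0.388^0.5 / 4.60^1.5 = 3.93 × 0.6229 / 9.866 = 0.2481 d⁻¹.
k_r(23.6) = 0.2481 × 1.024^(23.6−20) = 0.2481 × 1.089 = 0.2702 d⁻¹.

k_r ≈ 0.270 d⁻¹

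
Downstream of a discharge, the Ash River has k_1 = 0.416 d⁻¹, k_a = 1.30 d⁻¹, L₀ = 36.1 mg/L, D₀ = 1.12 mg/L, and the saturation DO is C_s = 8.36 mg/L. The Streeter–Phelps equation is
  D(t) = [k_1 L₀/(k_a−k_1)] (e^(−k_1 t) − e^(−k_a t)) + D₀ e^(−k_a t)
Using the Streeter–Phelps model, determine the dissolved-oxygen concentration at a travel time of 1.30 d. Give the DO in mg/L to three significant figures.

k_1 L₀/(k_a−k_1) = 0.416×36.1/(1.30−0.416) = 15.02/0.8840 = 16.99 mg/L.
e^(−k_1 t) = e^(−0.416×1.300) = 0.5823; e^(−k_a t) = e^(−1.30×1.300) = 0.1845.
D = 16.99 × (0.5823 − 0.1845) + 1.12 × 0.1845 = 6.757 + 0.2067 = 6.964 mg/L.
DO = C_s − D = 8.36 − 6.964 = 1.396 mg/L.

DO ≈ 1.40 mg/L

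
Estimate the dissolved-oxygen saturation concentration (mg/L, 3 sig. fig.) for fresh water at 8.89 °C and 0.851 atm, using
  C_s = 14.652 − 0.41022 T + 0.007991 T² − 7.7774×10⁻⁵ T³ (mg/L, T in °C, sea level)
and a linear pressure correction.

At sea level: C_s = 14.652 − 0.41022×8.89 + 0.007991×8.89² − 7.7774×10⁻⁵×8.89³ = 11.58 mg/L.
Pressure correction: C_s' = 11.58 × 0.851 = 9.856 mg/L.

C_s ≈ 9.86 mg/L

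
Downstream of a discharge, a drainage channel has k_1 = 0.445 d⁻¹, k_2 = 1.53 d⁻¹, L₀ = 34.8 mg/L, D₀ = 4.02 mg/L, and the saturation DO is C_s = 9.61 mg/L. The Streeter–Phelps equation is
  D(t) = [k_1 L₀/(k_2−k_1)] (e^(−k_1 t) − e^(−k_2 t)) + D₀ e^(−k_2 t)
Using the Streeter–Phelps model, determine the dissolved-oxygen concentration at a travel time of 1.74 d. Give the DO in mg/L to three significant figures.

DO ≈ 3.75 mg/L

k_1 L₀/(k_2−k_1) = 0.445×34.8/(1.53−0.445) = 15.49/1.085 = 14.27 mg/L.
e^(−k_1 t) = e^(−0.445×1.740) = 0.4610; e^(−k_2 t) = e^(−1.53×1.740) = 0.06979.
D = 14.27 × (0.4610 − 0.06979) + 4.02 × 0.06979 = 5.584 + 0.2806 = 5.865 mg/L.
DO = C_s − D = 9.61 − 5.865 = 3.745 mg/L.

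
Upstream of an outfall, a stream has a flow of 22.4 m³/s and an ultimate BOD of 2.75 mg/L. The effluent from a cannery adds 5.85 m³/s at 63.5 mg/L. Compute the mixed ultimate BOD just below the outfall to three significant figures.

Flow-weighted mixing: C = (Q_r C_r + Q_w C_w)/(Q_r + Q_w)
= (22.4×2.75 + 5.85×63.5)/(22.4 + 5.85) = 433.1/28.25 = 15.33 mg/L.

15.3 mg/L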